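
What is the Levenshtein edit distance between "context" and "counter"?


Word 1: "context" (length 7)
Word 2: "counter" (length 7)
One optimal edit sequence (insert/delete/substitute each cost 1):
  1. keep 'c'
  2. keep 'o'
  3. insert 'u'  (+1)
  4. keep 'n'
  5. keep 't'
  6. keep 'e'
  7. delete 'x'  (+1)
  8. substitute 't' -> 'r'  (+1)
Total edit operations: 3
Edit distance = 3


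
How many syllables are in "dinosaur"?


Word: "dinosaur"
Syllable breakdown: di | no | saur
Counting: 3 parts
= 3 syllables


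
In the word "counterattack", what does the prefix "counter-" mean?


Prefix: counter-
Example: counterattack = counter- + attack
Meaning = against / opposite


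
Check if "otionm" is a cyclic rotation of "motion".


Word: "motion", Candidate: "otionm"
Method: check if candidate is substring of word+word
"motionmotion" contains "otionm"? Yes
Is rotation = Yes


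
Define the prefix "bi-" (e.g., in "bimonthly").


Prefix: bi-
Example: bimonthly (bi- + monthly)
Meaning = two


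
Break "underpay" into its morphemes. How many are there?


Word: "underpay"
Morphemes: under- | pay
Each morpheme carries meaning
= 2 morphemes


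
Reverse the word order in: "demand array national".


Original: "demand array national"
Words (1..n): demand | array | national
Reversed (n..1): national | array | demand
Result = "national array demand"


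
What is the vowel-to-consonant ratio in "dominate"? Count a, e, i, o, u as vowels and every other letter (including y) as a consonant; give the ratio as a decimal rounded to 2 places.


Word: "dominate"
Vowels (a,e,i,o,u): 4
Consonants: 4
Ratio = 4/4
= 1.00


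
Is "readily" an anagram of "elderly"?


Word 1: "elderly" → sorted: deellry
Word 2: "readily" → sorted: adeilry
Same letters? deellry != adeilry
Anagram = No


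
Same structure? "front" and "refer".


Pattern of "front": [0, 1, 2, 3, 4]
Pattern of "refer": [0, 1, 2, 1, 0]
Patterns do not match
Same pattern = No


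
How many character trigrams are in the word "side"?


Word: "side" (length 4)
Number of 3-grams = length - 3 + 1 = 4 - 3 + 1
= 2


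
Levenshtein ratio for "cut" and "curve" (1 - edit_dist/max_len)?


Word 1: "cut" (length 3)
Word 2: "curve" (length 5)
One optimal edit sequence:
  1. keep 'c'
  2. keep 'u'
  3. insert 'r'  (+1)
  4. insert 'v'  (+1)
  5. substitute 't' -> 'e'  (+1)
Edit distance = 3
Max length = max(3, 5) = 5
Similarity = 1 - 3/5
= 0.4000


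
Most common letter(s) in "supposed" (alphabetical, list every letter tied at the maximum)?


Word: "supposed"
Letter counts:
  'd': 1
  'e': 1
  'o': 1
  'p': 2
  's': 2
  'u': 1
Maximum count = 2
Most frequent = 'p', 's' (2 times each)


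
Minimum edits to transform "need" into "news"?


Word 1: "need" (length 4)
Word 2: "news" (length 4)
One optimal edit sequence (insert/delete/substitute each cost 1):
  1. keep 'n'
  2. keep 'e'
  3. substitute 'e' -> 'w'  (+1)
  4. substitute 'd' -> 's'  (+1)
Total edit operations: 2
Edit distance = 2


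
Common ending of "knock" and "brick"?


Word 1: "knock"
Word 2: "brick"
Comparing from end:
  Pos -1: 'k' == 'k'
  Pos -2: 'c' == 'c'
  Pos -3: 'o' != 'i' (stop)
LCS = "ck" (length 2)


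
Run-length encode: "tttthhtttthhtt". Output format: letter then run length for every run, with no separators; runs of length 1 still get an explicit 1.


String: "tttthhtttthhtt"
Scanning for consecutive runs:
  't' x 4
  'h' x 2
  't' x 4
  'h' x 2
  't' x 2
RLE = "t4h2t4h2t2"


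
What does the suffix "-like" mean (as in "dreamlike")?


Suffix: -like
Example: dreamlike (dream + -like)
Meaning = resembling


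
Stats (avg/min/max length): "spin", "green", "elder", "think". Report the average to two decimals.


Lengths: "spin"=4, "green"=5, "elder"=5, "think"=5
Sum = 19, Count = 4
Average = 19/4 = 4.75
= avg=4.75, min=4, max=5


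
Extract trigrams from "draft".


Word: "draft" (length 5)
Number of trigrams = 5 - 3 + 1 = 3
  Position 0: "dra"
  Position 1: "raf"
  Position 2: "aft"
Trigrams = "dra", "raf", "aft"


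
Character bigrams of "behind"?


Word: "behind" (length 6)
Number of bigrams = 6 - 2 + 1 = 5
  Position 0: "be"
  Position 1: "eh"
  Position 2: "hi"
  Position 3: "in"
  Position 4: "nd"
Bigrams = "be", "eh", "hi", "in", "nd"


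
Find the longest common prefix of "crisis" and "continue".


Word 1: "crisis"
Word 2: "continue"
Comparing from start:
  Pos 0: 'c' == 'c'
  Pos 1: 'r' != 'o' (stop)
LCP = "c" (length 1)


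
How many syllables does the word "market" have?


Word: "market"
Syllable breakdown: mar-ket
Counting: 2 parts
= 2 syllables


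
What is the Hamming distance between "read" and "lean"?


Comparing character by character (same length = 4):
  Pos 0: 'r' vs 'l' !=
  Pos 1: 'e' vs 'e' =
  Pos 2: 'a' vs 'a' =
  Pos 3: 'd' vs 'n' !=
Hamming distance = 2


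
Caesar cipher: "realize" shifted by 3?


Word: "realize"
Shift: 3
Each letter → (letter + shift) mod 26:
  'r' (17) + 3 = 20 → 'u'
  'e' (4) + 3 = 7 → 'h'
  'a' (0) + 3 = 3 → 'd'
  'l' (11) + 3 = 14 → 'o'
  'i' (8) + 3 = 11 → 'l'
  'z' (25) + 3 = 2 → 'c'
  'e' (4) + 3 = 7 → 'h'
Result = "uhdolch"


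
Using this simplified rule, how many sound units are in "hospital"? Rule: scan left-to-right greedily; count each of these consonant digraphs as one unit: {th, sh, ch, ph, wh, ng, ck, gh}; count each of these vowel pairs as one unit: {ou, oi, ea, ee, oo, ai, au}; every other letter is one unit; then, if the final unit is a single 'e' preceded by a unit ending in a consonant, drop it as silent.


Word: "hospital" (8 letters)
Left-to-right scan:
  (1) 'h' (letter)
  (2) 'o' (letter)
  (3) 's' (letter)
  (4) 'p' (letter)
  (5) 'i' (letter)
  (6) 't' (letter)
  (7) 'a' (letter)
  (8) 'l' (letter)
Units from scan: 8
Sound units = 8 units


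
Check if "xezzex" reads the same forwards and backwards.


Word: "xezzex"
Reversed: "xezzex"
Forward == Backward? xezzex == xezzex
Palindrome = Yes


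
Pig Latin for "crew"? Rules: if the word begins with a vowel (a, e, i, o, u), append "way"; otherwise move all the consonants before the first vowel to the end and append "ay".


Word: "crew"
Starts with consonant(s) → move to end, add 'ay'
Consonant cluster: "cr"
Pig Latin = "ewcray"


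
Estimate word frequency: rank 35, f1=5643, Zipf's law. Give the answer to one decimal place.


Zipf's law: f(r) = f(1) / r
f(1) = 5643
f(35) = 5643 / 35
= 161.2 occurrences


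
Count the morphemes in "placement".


Word: "placement"
Morphemes: place + -ment
Each morpheme carries meaning
= 2 morphemes


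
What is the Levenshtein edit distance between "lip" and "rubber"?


Word 1: "lip" (length 3)
Word 2: "rubber" (length 6)
One optimal edit sequence (insert/delete/substitute each cost 1):
  1. insert 'r'  (+1)
  2. insert 'u'  (+1)
  3. insert 'b'  (+1)
  4. substitute 'l' -> 'b'  (+1)
  5. substitute 'i' -> 'e'  (+1)
  6. substitute 'p' -> 'r'  (+1)
Total edit operations: 6
Edit distance = 6


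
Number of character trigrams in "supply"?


Word: "supply" (length 6)
Number of 3-grams = length - 3 + 1 = 6 - 3 + 1
= 4


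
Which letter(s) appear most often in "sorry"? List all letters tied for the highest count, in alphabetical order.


Word: "sorry"
Letter counts:
  'o': 1
  'r': 2
  's': 1
  'y': 1
Maximum count = 2
Most frequent = 'r' (2 times each)


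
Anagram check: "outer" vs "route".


Word 1: "outer" → sorted: eortu
Word 2: "route" → sorted: eortu
Same letters? eortu == eortu
Anagram = Yes


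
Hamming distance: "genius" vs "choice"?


Comparing character by character (same length = 6):
  Pos 0: 'g' vs 'c' !=
  Pos 1: 'e' vs 'h' !=
  Pos 2: 'n' vs 'o' !=
  Pos 3: 'i' vs 'i' =
  Pos 4: 'u' vs 'c' !=
  Pos 5: 's' vs 'e' !=
Hamming distance = 5


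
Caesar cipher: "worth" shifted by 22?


Word: "worth"
Shift: 22
Each letter → (letter + shift) mod 26:
  'w' (22) + 22 = 18 → 's'
  'o' (14) + 22 = 10 → 'k'
  'r' (17) + 22 = 13 → 'n'
  't' (19) + 22 = 15 → 'p'
  'h' (7) + 22 = 3 → 'd'
Result = "sknpd"


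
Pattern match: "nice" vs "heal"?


Pattern of "nice": [0, 1, 2, 3]
Pattern of "heal": [0, 1, 2, 3]
Patterns match
Same pattern = Yes


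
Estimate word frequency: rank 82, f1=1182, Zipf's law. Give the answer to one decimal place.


Zipf's law: f(r) = f(1) / r
f(1) = 1182
f(82) = 1182 / 82
= 14.4 occurrences


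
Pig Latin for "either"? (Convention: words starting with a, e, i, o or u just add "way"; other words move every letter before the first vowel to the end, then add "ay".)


Word: "either"
Starts with vowel → add 'way'
Pig Latin = "eitherway"


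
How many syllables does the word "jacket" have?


Word: "jacket"
Syllable breakdown: jack | et
Counting: 2 parts
= 2 syllables


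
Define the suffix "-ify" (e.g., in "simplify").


Suffix: -ify
As in: simplify -> simple + -ify, with a spelling change
Meaning = to make


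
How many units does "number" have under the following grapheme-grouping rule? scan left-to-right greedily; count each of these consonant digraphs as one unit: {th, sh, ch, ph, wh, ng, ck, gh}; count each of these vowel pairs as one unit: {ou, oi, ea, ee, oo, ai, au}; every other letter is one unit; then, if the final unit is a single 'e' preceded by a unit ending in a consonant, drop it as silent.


Word: "number" (6 letters)
Left-to-right scan:
  (1) 'n' (letter)
  (2) 'u' (letter)
  (3) 'm' (letter)
  (4) 'b' (letter)
  (5) 'e' (letter)
  (6) 'r' (letter)
Units from scan: 6
Sound units = 6 units


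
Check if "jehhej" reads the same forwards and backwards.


Word: "jehhej"
Reversed: "jehhej"
Forward == Backward? jehhej == jehhej
Palindrome = Yes


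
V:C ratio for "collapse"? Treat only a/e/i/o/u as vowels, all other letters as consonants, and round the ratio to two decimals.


Word: "collapse"
Vowels (a,e,i,o,u): 3
Consonants: 5
Ratio = 3/5
= 0.60


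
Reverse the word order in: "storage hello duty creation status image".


Original: "storage hello duty creation status image"
Words (1..n): storage | hello | duty | creation | status | image
Reversed (n..1): image | status | creation | duty | hello | storage
Result = "image status creation duty hello storage"


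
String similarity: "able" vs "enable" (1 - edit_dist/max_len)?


Word 1: "able" (length 4)
Word 2: "enable" (length 6)
One optimal edit sequence:
  1. insert 'e'  (+1)
  2. insert 'n'  (+1)
  3. keep 'a'
  4. keep 'b'
  5. keep 'l'
  6. keep 'e'
Edit distance = 2
Max length = max(4, 6) = 6
Similarity = 1 - 2/6
= 0.6667


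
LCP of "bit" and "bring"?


Word 1: "bit"
Word 2: "bring"
Comparing from start:
  Pos 0: 'b' == 'b'
  Pos 1: 'i' != 'r' (stop)
LCP = "b" (length 1)


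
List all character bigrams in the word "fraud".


Word: "fraud" (length 5)
Number of bigrams = 5 - 2 + 1 = 4
  Position 0: "fr"
  Position 1: "ra"
  Position 2: "au"
  Position 3: "ud"
Bigrams = "fr", "ra", "au", "ud"


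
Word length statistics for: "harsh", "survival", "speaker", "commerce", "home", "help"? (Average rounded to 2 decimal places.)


Lengths: "harsh"=5, "survival"=8, "speaker"=7, "commerce"=8, "home"=4, "help"=4
Sum = 36, Count = 6
Average = 36/6 = 6.00
= avg=6.00, min=4, max=8


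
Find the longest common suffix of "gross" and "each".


Word 1: "gross"
Word 2: "each"
Comparing from end:
  Pos -1: 's' != 'h' (stop)
LCS = "" (length 0)


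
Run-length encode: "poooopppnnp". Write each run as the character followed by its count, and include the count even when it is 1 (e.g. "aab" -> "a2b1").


String: "poooopppnnp"
Scanning for consecutive runs:
  'p' x 1
  'o' x 4
  'p' x 3
  'n' x 2
  'p' x 1
RLE = "p1o4p3n2p1"


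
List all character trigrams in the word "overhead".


Word: "overhead" (length 8)
Number of trigrams = 8 - 3 + 1 = 6
  Position 0: "ove"
  Position 1: "ver"
  Position 2: "erh"
  Position 3: "rhe"
  Position 4: "hea"
  Position 5: "ead"
Trigrams = "ove", "ver", "erh", "rhe", "hea", "ead"


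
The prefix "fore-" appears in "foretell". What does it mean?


Prefix: fore-
Example: foretell = fore- + tell
Meaning = before


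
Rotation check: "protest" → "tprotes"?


Word: "protest", Candidate: "tprotes"
Method: check if candidate is substring of word+word
"protestprotest" contains "tprotes"? Yes
Is rotation = Yes


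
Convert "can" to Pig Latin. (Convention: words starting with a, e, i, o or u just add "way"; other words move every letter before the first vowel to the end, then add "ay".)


Word: "can"
Starts with consonant(s) → move to end, add 'ay'
Consonant cluster: "c"
Pig Latin = "ancay"


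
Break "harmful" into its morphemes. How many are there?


Word: "harmful"
Morphemes: harm | -ful
Each morpheme carries meaning
= 2 morphemes


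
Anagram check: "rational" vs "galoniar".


Word 1: "rational" → sorted: aailnort
Word 2: "galoniar" → sorted: aagilnor
Same letters? aailnort != aagilnor
Anagram = No


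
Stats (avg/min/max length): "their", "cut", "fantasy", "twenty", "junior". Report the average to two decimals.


Lengths: "their"=5, "cut"=3, "fantasy"=7, "twenty"=6, "junior"=6
Sum = 27, Count = 5
Average = 27/5 = 5.40
= avg=5.40, min=3, max=7


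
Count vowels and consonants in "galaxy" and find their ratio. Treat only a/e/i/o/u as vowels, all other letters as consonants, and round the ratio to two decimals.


Word: "galaxy"
Vowels (a,e,i,o,u): 2
Consonants: 4
Ratio = 2/4
= 0.50


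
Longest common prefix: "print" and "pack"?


Word 1: "print"
Word 2: "pack"
Comparing from start:
  Pos 0: 'p' == 'p'
  Pos 1: 'r' != 'a' (stop)
LCP = "p" (length 1)


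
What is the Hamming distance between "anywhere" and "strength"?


Comparing character by character (same length = 8):
  Pos 0: 'a' vs 's' !=
  Pos 1: 'n' vs 't' !=
  Pos 2: 'y' vs 'r' !=
  Pos 3: 'w' vs 'e' !=
  Pos 4: 'h' vs 'n' !=
  Pos 5: 'e' vs 'g' !=
  Pos 6: 'r' vs 't' !=
  Pos 7: 'e' vs 'h' !=
Hamming distance = 8


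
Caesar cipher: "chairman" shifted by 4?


Word: "chairman"
Shift: 4
Each letter → (letter + shift) mod 26:
  'c' (2) + 4 = 6 → 'g'
  'h' (7) + 4 = 11 → 'l'
  'a' (0) + 4 = 4 → 'e'
  'i' (8) + 4 = 12 → 'm'
  'r' (17) + 4 = 21 → 'v'
  'm' (12) + 4 = 16 → 'q'
  'a' (0) + 4 = 4 → 'e'
  'n' (13) + 4 = 17 → 'r'
Result = "glemvqer"


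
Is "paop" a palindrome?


Word: "paop"
Reversed: "poap"
Forward == Backward? paop != poap
Palindrome = No


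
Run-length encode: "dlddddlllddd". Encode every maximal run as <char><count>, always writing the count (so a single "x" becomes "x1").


String: "dlddddlllddd"
Scanning for consecutive runs:
  'd' x 1
  'l' x 1
  'd' x 4
  'l' x 3
  'd' x 3
RLE = "d1l1d4l3d3"


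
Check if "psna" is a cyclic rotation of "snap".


Word: "snap", Candidate: "psna"
Method: check if candidate is substring of word+word
"snapsnap" contains "psna"? Yes
Is rotation = Yes


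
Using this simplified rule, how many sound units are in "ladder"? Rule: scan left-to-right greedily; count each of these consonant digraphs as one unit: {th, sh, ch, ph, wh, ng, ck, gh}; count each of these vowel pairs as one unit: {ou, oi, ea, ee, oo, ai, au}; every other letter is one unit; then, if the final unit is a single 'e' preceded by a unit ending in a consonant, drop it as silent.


Word: "ladder" (6 letters)
Left-to-right scan:
  [1] 'l' (letter)
  [2] 'a' (letter)
  [3] 'd' (letter)
  [4] 'd' (letter)
  [5] 'e' (letter)
  [6] 'r' (letter)
Units from scan: 6
Sound units = 6 units


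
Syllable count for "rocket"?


Word: "rocket"
Syllable breakdown: rock | et
Counting: 2 parts
= 2 syllables


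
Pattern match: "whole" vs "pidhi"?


Pattern of "whole": [0, 1, 2, 3, 4]
Pattern of "pidhi": [0, 1, 2, 3, 1]
Patterns do not match
Same pattern = No


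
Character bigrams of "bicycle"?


Word: "bicycle" (length 7)
Number of bigrams = 7 - 2 + 1 = 6
  Position 0: "bi"
  Position 1: "ic"
  Position 2: "cy"
  Position 3: "yc"
  Position 4: "cl"
  Position 5: "le"
Bigrams = "bi", "ic", "cy", "yc", "cl", "le"


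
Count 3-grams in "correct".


Word: "correct" (length 7)
Number of 3-grams = length - 3 + 1 = 7 - 3 + 1
= 5


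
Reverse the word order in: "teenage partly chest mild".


Original: "teenage partly chest mild"
Words (1..n): teenage | partly | chest | mild
Reversed (n..1): mild | chest | partly | teenage
Result = "mild chest partly teenage"


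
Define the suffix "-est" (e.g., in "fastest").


Suffix: -est
Example: fastest (fast + -est)
Meaning = most


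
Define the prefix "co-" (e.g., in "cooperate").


Prefix: co-
Example: cooperate (co- + operate)
Meaning = together


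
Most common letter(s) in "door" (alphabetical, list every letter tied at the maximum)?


Word: "door"
Letter counts:
  'd': 1
  'o': 2
  'r': 1
Maximum count = 2
Most frequent = 'o' (2 times each)


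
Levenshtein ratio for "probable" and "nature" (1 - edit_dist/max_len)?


Word 1: "probable" (length 8)
Word 2: "nature" (length 6)
One optimal edit sequence:
  1. delete 'p'  (+1)
  2. delete 'r'  (+1)
  3. substitute 'o' -> 'n'  (+1)
  4. substitute 'b' -> 'a'  (+1)
  5. substitute 'a' -> 't'  (+1)
  6. substitute 'b' -> 'u'  (+1)
  7. substitute 'l' -> 'r'  (+1)
  8. keep 'e'
Edit distance = 7
Max length = max(8, 6) = 8
Similarity = 1 - 7/8
= 0.1250


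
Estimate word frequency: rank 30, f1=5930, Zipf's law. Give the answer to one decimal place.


Zipf's law: f(r) = f(1) / r
f(1) = 5930
f(30) = 5930 / 30
= 197.7 occurrences


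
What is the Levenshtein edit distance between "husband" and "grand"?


Word 1: "husband" (length 7)
Word 2: "grand" (length 5)
One optimal edit sequence (insert/delete/substitute each cost 1):
  1. delete 'h'  (+1)
  2. delete 'u'  (+1)
  3. substitute 's' -> 'g'  (+1)
  4. substitute 'b' -> 'r'  (+1)
  5. keep 'a'
  6. keep 'n'
  7. keep 'd'
Total edit operations: 4
Edit distance = 4


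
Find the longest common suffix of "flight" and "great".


Word 1: "flight"
Word 2: "great"
Comparing from end:
  Pos -1: 't' == 't'
  Pos -2: 'h' != 'a' (stop)
LCS = "t" (length 1)


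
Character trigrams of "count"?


Word: "count" (length 5)
Number of trigrams = 5 - 3 + 1 = 3
  Position 0: "cou"
  Position 1: "oun"
  Position 2: "unt"
Trigrams = "cou", "oun", "unt"


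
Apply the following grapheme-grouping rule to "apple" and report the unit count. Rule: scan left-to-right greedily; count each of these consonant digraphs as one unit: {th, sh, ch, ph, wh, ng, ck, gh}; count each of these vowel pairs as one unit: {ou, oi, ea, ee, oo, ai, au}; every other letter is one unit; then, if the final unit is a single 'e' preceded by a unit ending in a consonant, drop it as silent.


Word: "apple" (5 letters)
Left-to-right scan:
  1. 'a' (letter)
  2. 'p' (letter)
  3. 'p' (letter)
  4. 'l' (letter)
  5. 'e' (letter)
Units from scan: 5
Final unit is 'e' after a consonant -> drop as silent (-1)
Sound units = 4 units


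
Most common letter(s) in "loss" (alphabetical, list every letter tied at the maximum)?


Word: "loss"
Letter counts:
  'l': 1
  'o': 1
  's': 2
Maximum count = 2
Most frequent = 's' (2 times each)


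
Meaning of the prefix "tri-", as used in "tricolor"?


Prefix: tri-
Example: tricolor = tri- + color
Meaning = three


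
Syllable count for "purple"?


Word: "purple"
Syllable breakdown: pur / ple
Counting: 2 parts
= 2 syllables


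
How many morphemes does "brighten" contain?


Word: "brighten"
Morphemes: bright + -en
Each morpheme carries meaning
= 2 morphemes


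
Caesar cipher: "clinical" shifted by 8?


Word: "clinical"
Shift: 8
Each letter → (letter + shift) mod 26:
  'c' (2) + 8 = 10 → 'k'
  'l' (11) + 8 = 19 → 't'
  'i' (8) + 8 = 16 → 'q'
  'n' (13) + 8 = 21 → 'v'
  'i' (8) + 8 = 16 → 'q'
  'c' (2) + 8 = 10 → 'k'
  'a' (0) + 8 = 8 → 'i'
  'l' (11) + 8 = 19 → 't'
Result = "ktqvqkit"


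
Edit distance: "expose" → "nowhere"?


Word 1: "expose" (length 6)
Word 2: "nowhere" (length 7)
One optimal edit sequence (insert/delete/substitute each cost 1):
  1. insert 'n'  (+1)
  2. substitute 'e' -> 'o'  (+1)
  3. substitute 'x' -> 'w'  (+1)
  4. substitute 'p' -> 'h'  (+1)
  5. substitute 'o' -> 'e'  (+1)
  6. substitute 's' -> 'r'  (+1)
  7. keep 'e'
Total edit operations: 6
Edit distance = 6


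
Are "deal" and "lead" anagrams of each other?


Word 1: "deal" → sorted: adel
Word 2: "lead" → sorted: adel
Same letters? adel == adel
Anagram = Yes


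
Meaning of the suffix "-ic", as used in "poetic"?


Suffix: -ic
As in: poetic -> poet + -ic
Meaning = relating to


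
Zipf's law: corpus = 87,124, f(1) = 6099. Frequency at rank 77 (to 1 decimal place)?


Zipf's law: f(r) = f(1) / r
f(1) = 6099
f(77) = 6099 / 77
= 79.2 occurrences


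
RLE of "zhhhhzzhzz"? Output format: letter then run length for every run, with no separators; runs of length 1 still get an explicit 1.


String: "zhhhhzzhzz"
Scanning for consecutive runs:
  'z' x 1
  'h' x 4
  'z' x 2
  'h' x 1
  'z' x 2
RLE = "z1h4z2h1z2"


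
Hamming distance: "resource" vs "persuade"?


Comparing character by character (same length = 8):
  Pos 0: 'r' vs 'p' !=
  Pos 1: 'e' vs 'e' =
  Pos 2: 's' vs 'r' !=
  Pos 3: 'o' vs 's' !=
  Pos 4: 'u' vs 'u' =
  Pos 5: 'r' vs 'a' !=
  Pos 6: 'c' vs 'd' !=
  Pos 7: 'e' vs 'e' =
Hamming distance = 5


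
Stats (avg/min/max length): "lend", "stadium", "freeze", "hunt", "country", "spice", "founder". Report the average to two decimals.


Lengths: "lend"=4, "stadium"=7, "freeze"=6, "hunt"=4, "country"=7, "spice"=5, "founder"=7
Sum = 40, Count = 7
Average = 40/7 = 5.71
= avg=5.71, min=4, max=7


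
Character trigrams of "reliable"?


Word: "reliable" (length 8)
Number of trigrams = 8 - 3 + 1 = 6
  Position 0: "rel"
  Position 1: "eli"
  Position 2: "lia"
  Position 3: "iab"
  Position 4: "abl"
  Position 5: "ble"
Trigrams = "rel", "eli", "lia", "iab", "abl", "ble"


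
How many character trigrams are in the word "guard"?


Word: "guard" (length 5)
Number of 3-grams = length - 3 + 1 = 5 - 3 + 1
= 3


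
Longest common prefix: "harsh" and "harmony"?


Word 1: "harsh"
Word 2: "harmony"
Comparing from start:
  Pos 0: 'h' == 'h'
  Pos 1: 'a' == 'a'
  Pos 2: 'r' == 'r'
  Pos 3: 's' != 'm' (stop)
LCP = "har" (length 3)


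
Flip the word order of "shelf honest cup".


Original: "shelf honest cup"
Words (1..n): shelf | honest | cup
Reversed (n..1): cup | honest | shelf
Result = "cup honest shelf"


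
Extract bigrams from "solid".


Word: "solid" (length 5)
Number of bigrams = 5 - 2 + 1 = 4
  Position 0: "so"
  Position 1: "ol"
  Position 2: "li"
  Position 3: "id"
Bigrams = "so", "ol", "li", "id"


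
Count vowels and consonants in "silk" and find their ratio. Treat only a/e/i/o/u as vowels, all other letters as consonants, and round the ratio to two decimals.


Word: "silk"
Vowels (a,e,i,o,u): 1
Consonants: 3
Ratio = 1/3
= 0.33


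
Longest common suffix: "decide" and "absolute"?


Word 1: "decide"
Word 2: "absolute"
Comparing from end:
  Pos -1: 'e' == 'e'
  Pos -2: 'd' != 't' (stop)
LCS = "e" (length 1)


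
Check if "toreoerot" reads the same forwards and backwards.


Word: "toreoerot"
Reversed: "toreoerot"
Forward == Backward? toreoerot == toreoerot
Palindrome = Yes


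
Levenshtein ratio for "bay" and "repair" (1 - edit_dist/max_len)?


Word 1: "bay" (length 3)
Word 2: "repair" (length 6)
One optimal edit sequence:
  1. insert 'r'  (+1)
  2. insert 'e'  (+1)
  3. substitute 'b' -> 'p'  (+1)
  4. keep 'a'
  5. insert 'i'  (+1)
  6. substitute 'y' -> 'r'  (+1)
Edit distance = 5
Max length = max(3, 6) = 6
Similarity = 1 - 5/6
= 0.1667


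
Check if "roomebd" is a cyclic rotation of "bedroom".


Word: "bedroom", Candidate: "roomebd"
Method: check if candidate is substring of word+word
"bedroombedroom" contains "roomebd"? No
Is rotation = No


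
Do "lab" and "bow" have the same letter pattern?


Pattern of "lab": [0, 1, 2]
Pattern of "bow": [0, 1, 2]
Patterns match
Same pattern = Yes


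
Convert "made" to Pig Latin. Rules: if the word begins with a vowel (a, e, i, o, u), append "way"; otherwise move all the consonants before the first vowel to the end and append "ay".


Word: "made"
Starts with consonant(s) → move to end, add 'ay'
Consonant cluster: "m"
Pig Latin = "ademay"


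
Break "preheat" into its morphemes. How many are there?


Word: "preheat"
Morphemes: pre- / heat
Each morpheme carries meaning
= 2 morphemes


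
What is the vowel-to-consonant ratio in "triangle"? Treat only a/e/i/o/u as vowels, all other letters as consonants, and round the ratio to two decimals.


Word: "triangle"
Vowels (a,e,i,o,u): 3
Consonants: 5
Ratio = 3/5
= 0.60


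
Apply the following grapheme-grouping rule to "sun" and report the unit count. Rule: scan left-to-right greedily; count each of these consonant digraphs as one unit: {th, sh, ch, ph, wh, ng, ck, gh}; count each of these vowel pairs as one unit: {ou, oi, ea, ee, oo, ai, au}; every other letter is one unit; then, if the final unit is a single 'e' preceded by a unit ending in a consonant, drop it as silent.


Word: "sun" (3 letters)
Left-to-right scan:
  1. 's' (letter)
  2. 'u' (letter)
  3. 'n' (letter)
Units from scan: 3
Sound units = 3 units


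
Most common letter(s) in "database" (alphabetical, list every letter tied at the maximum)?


Word: "database"
Letter counts:
  'a': 3
  'b': 1
  'd': 1
  'e': 1
  's': 1
  't': 1
Maximum count = 3
Most frequent = 'a' (3 times each)


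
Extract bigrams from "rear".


Word: "rear" (length 4)
Number of bigrams = 4 - 2 + 1 = 3
  Position 0: "re"
  Position 1: "ea"
  Position 2: "ar"
Bigrams = "re", "ea", "ar"


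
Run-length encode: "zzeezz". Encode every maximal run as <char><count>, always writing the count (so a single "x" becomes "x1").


String: "zzeezz"
Scanning for consecutive runs:
  'z' x 2
  'e' x 2
  'z' x 2
RLE = "z2e2z2"


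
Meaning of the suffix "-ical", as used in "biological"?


Suffix: -ical
Example: biological = biology + -ical, with a spelling change
Meaning = relating to


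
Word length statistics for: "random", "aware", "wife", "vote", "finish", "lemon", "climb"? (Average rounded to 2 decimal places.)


Lengths: "random"=6, "aware"=5, "wife"=4, "vote"=4, "finish"=6, "lemon"=5, "climb"=5
Sum = 35, Count = 7
Average = 35/7 = 5.00
= avg=5.00, min=4, max=6


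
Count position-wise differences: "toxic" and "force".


Comparing character by character (same length = 5):
  Pos 0: 't' vs 'f' !=
  Pos 1: 'o' vs 'o' =
  Pos 2: 'x' vs 'r' !=
  Pos 3: 'i' vs 'c' !=
  Pos 4: 'c' vs 'e' !=
Hamming distance = 4


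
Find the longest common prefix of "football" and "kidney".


Word 1: "football"
Word 2: "kidney"
Comparing from start:
  Pos 0: 'f' != 'k' (stop)
LCP = "" (length 0)


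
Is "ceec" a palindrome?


Word: "ceec"
Reversed: "ceec"
Forward == Backward? ceec == ceec
Palindrome = Yes


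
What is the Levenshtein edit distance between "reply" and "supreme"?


Word 1: "reply" (length 5)
Word 2: "supreme" (length 7)
One optimal edit sequence (insert/delete/substitute each cost 1):
  1. substitute 'r' -> 's'  (+1)
  2. substitute 'e' -> 'u'  (+1)
  3. keep 'p'
  4. insert 'r'  (+1)
  5. insert 'e'  (+1)
  6. substitute 'l' -> 'm'  (+1)
  7. substitute 'y' -> 'e'  (+1)
Total edit operations: 6
Edit distance = 6


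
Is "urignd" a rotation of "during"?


Word: "during", Candidate: "urignd"
Method: check if candidate is substring of word+word
"duringduring" contains "urignd"? No
Is rotation = No


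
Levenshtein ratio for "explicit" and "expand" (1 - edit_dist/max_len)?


Word 1: "explicit" (length 8)
Word 2: "expand" (length 6)
One optimal edit sequence:
  1. keep 'e'
  2. keep 'x'
  3. keep 'p'
  4. delete 'l'  (+1)
  5. delete 'i'  (+1)
  6. substitute 'c' -> 'a'  (+1)
  7. substitute 'i' -> 'n'  (+1)
  8. substitute 't' -> 'd'  (+1)
Edit distance = 5
Max length = max(8, 6) = 8
Similarity = 1 - 5/8
= 0.3750


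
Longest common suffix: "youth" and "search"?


Word 1: "youth"
Word 2: "search"
Comparing from end:
  Pos -1: 'h' == 'h'
  Pos -2: 't' != 'c' (stop)
LCS = "h" (length 1)


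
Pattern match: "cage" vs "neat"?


Pattern of "cage": [0, 1, 2, 3]
Pattern of "neat": [0, 1, 2, 3]
Patterns match
Same pattern = Yes


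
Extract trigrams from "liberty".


Word: "liberty" (length 7)
Number of trigrams = 7 - 3 + 1 = 5
  Position 0: "lib"
  Position 1: "ibe"
  Position 2: "ber"
  Position 3: "ert"
  Position 4: "rty"
Trigrams = "lib", "ibe", "ber", "ert", "rty"


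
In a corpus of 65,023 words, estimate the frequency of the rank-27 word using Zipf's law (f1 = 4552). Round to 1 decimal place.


Zipf's law: f(r) = f(1) / r
f(1) = 4552
f(27) = 4552 / 27
= 168.6 occurrences


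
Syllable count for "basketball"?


Word: "basketball"
Syllable breakdown: bas | ket | ball
Counting: 3 parts
= 3 syllables


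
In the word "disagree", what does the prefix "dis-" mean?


Prefix: dis-
As in: disagree -> dis- + agree
Meaning = not / opposite


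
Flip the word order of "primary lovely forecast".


Original: "primary lovely forecast"
Words (1..n): primary | lovely | forecast
Reversed (n..1): forecast | lovely | primary
Result = "forecast lovely primary"


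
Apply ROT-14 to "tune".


Word: "tune"
Shift: 14
Each letter → (letter + shift) mod 26:
  't' (19) + 14 = 7 → 'h'
  'u' (20) + 14 = 8 → 'i'
  'n' (13) + 14 = 1 → 'b'
  'e' (4) + 14 = 18 → 's'
Result = "hibs"


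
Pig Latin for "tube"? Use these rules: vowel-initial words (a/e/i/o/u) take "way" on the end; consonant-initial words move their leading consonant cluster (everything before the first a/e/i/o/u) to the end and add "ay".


Word: "tube"
Starts with consonant(s) → move to end, add 'ay'
Consonant cluster: "t"
Pig Latin = "ubetay"


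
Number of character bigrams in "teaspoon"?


Word: "teaspoon" (length 8)
Number of 2-grams = length - 2 + 1 = 8 - 2 + 1
= 7


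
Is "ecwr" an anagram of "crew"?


Word 1: "crew" → sorted: cerw
Word 2: "ecwr" → sorted: cerw
Same letters? cerw == cerw
Anagram = Yes


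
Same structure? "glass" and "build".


Pattern of "glass": [0, 1, 2, 3, 3]
Pattern of "build": [0, 1, 2, 3, 4]
Patterns do not match
Same pattern = No


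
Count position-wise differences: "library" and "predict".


Comparing character by character (same length = 7):
  Pos 0: 'l' vs 'p' !=
  Pos 1: 'i' vs 'r' !=
  Pos 2: 'b' vs 'e' !=
  Pos 3: 'r' vs 'd' !=
  Pos 4: 'a' vs 'i' !=
  Pos 5: 'r' vs 'c' !=
  Pos 6: 'y' vs 't' !=
Hamming distance = 7


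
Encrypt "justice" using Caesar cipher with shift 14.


Word: "justice"
Shift: 14
Each letter → (letter + shift) mod 26:
  'j' (9) + 14 = 23 → 'x'
  'u' (20) + 14 = 8 → 'i'
  's' (18) + 14 = 6 → 'g'
  't' (19) + 14 = 7 → 'h'
  'i' (8) + 14 = 22 → 'w'
  'c' (2) + 14 = 16 → 'q'
  'e' (4) + 14 = 18 → 's'
Result = "xighwqs"


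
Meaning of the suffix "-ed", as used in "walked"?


Suffix: -ed
Example: walked = walk + -ed
Meaning = past tense


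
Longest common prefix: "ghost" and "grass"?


Word 1: "ghost"
Word 2: "grass"
Comparing from start:
  Pos 0: 'g' == 'g'
  Pos 1: 'h' != 'r' (stop)
LCP = "g" (length 1)


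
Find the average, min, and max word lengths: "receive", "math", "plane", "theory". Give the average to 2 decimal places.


Lengths: "receive"=7, "math"=4, "plane"=5, "theory"=6
Sum = 22, Count = 4
Average = 22/4 = 5.50
= avg=5.50, min=4, max=7


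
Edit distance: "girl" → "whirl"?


Word 1: "girl" (length 4)
Word 2: "whirl" (length 5)
One optimal edit sequence (insert/delete/substitute each cost 1):
  1. insert 'w'  (+1)
  2. substitute 'g' -> 'h'  (+1)
  3. keep 'i'
  4. keep 'r'
  5. keep 'l'
Total edit operations: 2
Edit distance = 2


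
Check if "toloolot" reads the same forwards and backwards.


Word: "toloolot"
Reversed: "toloolot"
Forward == Backward? toloolot == toloolot
Palindrome = Yes


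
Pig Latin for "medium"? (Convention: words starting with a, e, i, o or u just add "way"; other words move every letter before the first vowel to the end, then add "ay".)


Word: "medium"
Starts with consonant(s) → move to end, add 'ay'
Consonant cluster: "m"
Pig Latin = "ediummay"


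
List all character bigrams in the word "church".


Word: "church" (length 6)
Number of bigrams = 6 - 2 + 1 = 5
  Position 0: "ch"
  Position 1: "hu"
  Position 2: "ur"
  Position 3: "rc"
  Position 4: "ch"
Bigrams = "ch", "hu", "ur", "rc", "ch"


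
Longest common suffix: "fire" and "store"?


Word 1: "fire"
Word 2: "store"
Comparing from end:
  Pos -1: 'e' == 'e'
  Pos -2: 'r' == 'r'
  Pos -3: 'i' != 'o' (stop)
LCS = "re" (length 2)


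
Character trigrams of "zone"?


Word: "zone" (length 4)
Number of trigrams = 4 - 3 + 1 = 2
  Position 0: "zon"
  Position 1: "one"
Trigrams = "zon", "one"


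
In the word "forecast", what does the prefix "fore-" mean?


Prefix: fore-
As in: forecast -> fore- + cast
Meaning = before


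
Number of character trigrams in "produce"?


Word: "produce" (length 7)
Number of 3-grams = length - 3 + 1 = 7 - 3 + 1
= 5


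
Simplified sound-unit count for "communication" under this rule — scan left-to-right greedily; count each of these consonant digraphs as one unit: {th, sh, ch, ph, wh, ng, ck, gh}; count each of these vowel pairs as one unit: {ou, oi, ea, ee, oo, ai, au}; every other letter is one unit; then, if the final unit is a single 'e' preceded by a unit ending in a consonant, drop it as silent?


Word: "communication" (13 letters)
Left-to-right scan:
  (1) 'c' (letter)
  (2) 'o' (letter)
  (3) 'm' (letter)
  (4) 'm' (letter)
  (5) 'u' (letter)
  (6) 'n' (letter)
  (7) 'i' (letter)
  (8) 'c' (letter)
  (9) 'a' (letter)
  (10) 't' (letter)
  (11) 'i' (letter)
  (12) 'o' (letter)
  (13) 'n' (letter)
Units from scan: 13
Sound units = 13 units


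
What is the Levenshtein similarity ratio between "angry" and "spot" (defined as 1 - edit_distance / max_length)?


Word 1: "angry" (length 5)
Word 2: "spot" (length 4)
One optimal edit sequence:
  1. delete 'a'  (+1)
  2. substitute 'n' -> 's'  (+1)
  3. substitute 'g' -> 'p'  (+1)
  4. substitute 'r' -> 'o'  (+1)
  5. substitute 'y' -> 't'  (+1)
Edit distance = 5
Max length = max(5, 4) = 5
Similarity = 1 - 5/5
= 0.0000


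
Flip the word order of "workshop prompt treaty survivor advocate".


Original: "workshop prompt treaty survivor advocate"
Words (1..n): workshop | prompt | treaty | survivor | advocate
Reversed (n..1): advocate | survivor | treaty | prompt | workshop
Result = "advocate survivor treaty prompt workshop"


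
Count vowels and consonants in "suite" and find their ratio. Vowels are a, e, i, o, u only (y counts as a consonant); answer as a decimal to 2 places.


Word: "suite"
Vowels (a,e,i,o,u): 3
Consonants: 2
Ratio = 3/2
= 1.50


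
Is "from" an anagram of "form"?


Word 1: "form" → sorted: fmor
Word 2: "from" → sorted: fmor
Same letters? fmor == fmor
Anagram = Yes


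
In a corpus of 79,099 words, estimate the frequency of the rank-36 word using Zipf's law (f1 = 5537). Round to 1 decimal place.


Zipf's law: f(r) = f(1) / r
f(1) = 5537
f(36) = 5537 / 36
= 153.8 occurrences


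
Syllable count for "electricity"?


Word: "electricity"
Syllable breakdown: e-lec-tric-i-ty
Counting: 5 parts
= 5 syllables


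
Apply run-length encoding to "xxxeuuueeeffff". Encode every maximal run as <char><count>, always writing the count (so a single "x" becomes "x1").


String: "xxxeuuueeeffff"
Scanning for consecutive runs:
  'x' x 3
  'e' x 1
  'u' x 3
  'e' x 3
  'f' x 4
RLE = "x3e1u3e3f4"


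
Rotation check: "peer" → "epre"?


Word: "peer", Candidate: "epre"
Method: check if candidate is substring of word+word
"peerpeer" contains "epre"? No
Is rotation = No


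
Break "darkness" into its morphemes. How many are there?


Word: "darkness"
Morphemes: dark / -ness
Each morpheme carries meaning
= 2 morphemes


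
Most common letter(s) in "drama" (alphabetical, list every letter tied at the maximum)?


Word: "drama"
Letter counts:
  'a': 2
  'd': 1
  'm': 1
  'r': 1
Maximum count = 2
Most frequent = 'a' (2 times each)


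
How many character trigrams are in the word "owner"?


Word: "owner" (length 5)
Number of 3-grams = length - 3 + 1 = 5 - 3 + 1
= 3


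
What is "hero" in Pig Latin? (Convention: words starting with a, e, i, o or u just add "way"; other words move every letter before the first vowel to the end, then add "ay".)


Word: "hero"
Starts with consonant(s) → move to end, add 'ay'
Consonant cluster: "h"
Pig Latin = "erohay"


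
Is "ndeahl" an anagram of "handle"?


Word 1: "handle" → sorted: adehln
Word 2: "ndeahl" → sorted: adehln
Same letters? adehln == adehln
Anagram = Yes


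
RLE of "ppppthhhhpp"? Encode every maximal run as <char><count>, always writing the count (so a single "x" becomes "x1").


String: "ppppthhhhpp"
Scanning for consecutive runs:
  'p' x 4
  't' x 1
  'h' x 4
  'p' x 2
RLE = "p4t1h4p2"


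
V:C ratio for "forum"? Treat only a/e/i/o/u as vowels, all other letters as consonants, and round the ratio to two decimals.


Word: "forum"
Vowels (a,e,i,o,u): 2
Consonants: 3
Ratio = 2/3
= 0.67


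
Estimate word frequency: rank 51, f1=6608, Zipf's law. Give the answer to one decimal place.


Zipf's law: f(r) = f(1) / r
f(1) = 6608
f(51) = 6608 / 51
= 129.6 occurrences


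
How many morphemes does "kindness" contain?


Word: "kindness"
Morphemes: kind / -ness
Each morpheme carries meaning
= 2 morphemes


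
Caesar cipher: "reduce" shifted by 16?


Word: "reduce"
Shift: 16
Each letter → (letter + shift) mod 26:
  'r' (17) + 16 = 7 → 'h'
  'e' (4) + 16 = 20 → 'u'
  'd' (3) + 16 = 19 → 't'
  'u' (20) + 16 = 10 → 'k'
  'c' (2) + 16 = 18 → 's'
  'e' (4) + 16 = 20 → 'u'
Result = "hutksu"


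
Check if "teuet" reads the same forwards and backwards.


Word: "teuet"
Reversed: "teuet"
Forward == Backward? teuet == teuet
Palindrome = Yes


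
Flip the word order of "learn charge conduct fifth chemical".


Original: "learn charge conduct fifth chemical"
Words (1..n): learn | charge | conduct | fifth | chemical
Reversed (n..1): chemical | fifth | conduct | charge | learn
Result = "chemical fifth conduct charge learn"


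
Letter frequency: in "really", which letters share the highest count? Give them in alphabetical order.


Word: "really"
Letter counts:
  'a': 1
  'e': 1
  'l': 2
  'r': 1
  'y': 1
Maximum count = 2
Most frequent = 'l' (2 times each)


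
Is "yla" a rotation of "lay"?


Word: "lay", Candidate: "yla"
Method: check if candidate is substring of word+word
"laylay" contains "yla"? Yes
Is rotation = Yes


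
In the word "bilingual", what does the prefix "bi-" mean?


Prefix: bi-
As in: bilingual -> bi- + lingual
Meaning = two


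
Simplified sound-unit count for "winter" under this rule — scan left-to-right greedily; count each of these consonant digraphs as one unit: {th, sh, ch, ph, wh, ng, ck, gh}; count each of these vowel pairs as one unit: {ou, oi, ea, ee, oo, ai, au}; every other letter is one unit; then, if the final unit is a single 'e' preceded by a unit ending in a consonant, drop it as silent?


Word: "winter" (6 letters)
Left-to-right scan:
  [1] 'w' (letter)
  [2] 'i' (letter)
  [3] 'n' (letter)
  [4] 't' (letter)
  [5] 'e' (letter)
  [6] 'r' (letter)
Units from scan: 6
Sound units = 6 units


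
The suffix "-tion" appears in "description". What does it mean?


Suffix: -tion
Example: description = describe + -tion, with a spelling change
Meaning = act or process
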